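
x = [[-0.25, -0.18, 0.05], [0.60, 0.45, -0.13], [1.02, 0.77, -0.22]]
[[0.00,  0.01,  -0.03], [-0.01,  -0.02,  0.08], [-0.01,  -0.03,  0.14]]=x @[[-0.1, -0.02, -0.1], [0.14, 0.03, 0.26], [0.07, 0.17, -0.17]]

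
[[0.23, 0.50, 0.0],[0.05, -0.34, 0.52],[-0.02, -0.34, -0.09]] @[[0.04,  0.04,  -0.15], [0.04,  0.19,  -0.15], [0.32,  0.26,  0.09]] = [[0.03, 0.1, -0.11], [0.15, 0.07, 0.09], [-0.04, -0.09, 0.05]]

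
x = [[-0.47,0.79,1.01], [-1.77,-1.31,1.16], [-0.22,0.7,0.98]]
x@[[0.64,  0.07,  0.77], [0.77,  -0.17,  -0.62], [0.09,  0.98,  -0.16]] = [[0.4, 0.82, -1.01], [-2.04, 1.24, -0.74], [0.49, 0.83, -0.76]]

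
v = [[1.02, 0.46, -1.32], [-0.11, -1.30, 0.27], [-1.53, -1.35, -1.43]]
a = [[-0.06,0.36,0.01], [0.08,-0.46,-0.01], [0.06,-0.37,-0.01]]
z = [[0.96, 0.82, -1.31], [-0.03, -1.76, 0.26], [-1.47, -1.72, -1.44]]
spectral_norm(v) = 2.61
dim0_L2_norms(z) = [1.76, 2.59, 1.96]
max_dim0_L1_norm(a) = 1.19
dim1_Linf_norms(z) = [1.31, 1.76, 1.72]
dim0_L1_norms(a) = [0.2, 1.19, 0.03]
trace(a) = -0.53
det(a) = -0.00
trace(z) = -2.24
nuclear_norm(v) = 5.36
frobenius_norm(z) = 3.70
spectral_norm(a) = 0.70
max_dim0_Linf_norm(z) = 1.76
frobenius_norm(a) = 0.70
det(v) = 4.44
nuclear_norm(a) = 0.71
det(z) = 5.84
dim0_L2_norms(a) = [0.12, 0.69, 0.02]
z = v + a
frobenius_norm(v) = 3.31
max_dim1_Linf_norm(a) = 0.46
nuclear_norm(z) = 5.92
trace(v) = -1.71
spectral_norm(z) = 3.01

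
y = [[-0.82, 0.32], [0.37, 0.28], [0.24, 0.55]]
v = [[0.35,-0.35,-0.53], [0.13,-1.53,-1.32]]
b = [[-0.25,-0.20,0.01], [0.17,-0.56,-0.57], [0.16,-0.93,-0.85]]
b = y @ v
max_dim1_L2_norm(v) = 2.02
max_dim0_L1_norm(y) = 1.43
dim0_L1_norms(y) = [1.43, 1.15]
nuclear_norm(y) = 1.63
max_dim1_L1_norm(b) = 1.94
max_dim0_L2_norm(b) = 1.1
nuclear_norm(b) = 1.83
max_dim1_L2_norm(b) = 1.27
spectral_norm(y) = 0.93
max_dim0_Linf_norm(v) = 1.53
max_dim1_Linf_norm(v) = 1.53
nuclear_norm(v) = 2.46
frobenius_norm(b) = 1.54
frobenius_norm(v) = 2.15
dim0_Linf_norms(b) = [0.25, 0.93, 0.85]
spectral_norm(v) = 2.12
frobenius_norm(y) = 1.16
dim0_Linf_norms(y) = [0.82, 0.55]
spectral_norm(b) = 1.51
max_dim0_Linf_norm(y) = 0.82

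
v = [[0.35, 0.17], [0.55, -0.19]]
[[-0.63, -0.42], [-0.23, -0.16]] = v @ [[-0.99, -0.67], [-1.64, -1.11]]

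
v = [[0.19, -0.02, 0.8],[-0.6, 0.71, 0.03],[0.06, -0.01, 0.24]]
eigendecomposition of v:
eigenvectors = [[0.08,-0.75,0.48], [-1.0,-0.64,0.87], [0.03,0.16,0.14]]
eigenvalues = [0.75, 0.0, 0.38]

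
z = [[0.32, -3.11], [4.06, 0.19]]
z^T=[[0.32, 4.06], [-3.11, 0.19]]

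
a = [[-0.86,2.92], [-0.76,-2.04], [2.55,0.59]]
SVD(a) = [[0.78, 0.41], [-0.58, 0.2], [0.23, -0.89]] @ diag([3.618309920075708, 2.7863297224631762]) @ [[0.1, 0.99], [-0.99, 0.10]]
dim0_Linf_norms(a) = [2.55, 2.92]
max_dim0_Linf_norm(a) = 2.92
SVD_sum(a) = [[0.29, 2.80], [-0.22, -2.1], [0.09, 0.84]] + [[-1.15, 0.12],  [-0.54, 0.06],  [2.46, -0.25]]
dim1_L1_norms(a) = [3.78, 2.8, 3.14]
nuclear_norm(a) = 6.40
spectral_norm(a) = 3.62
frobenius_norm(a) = 4.57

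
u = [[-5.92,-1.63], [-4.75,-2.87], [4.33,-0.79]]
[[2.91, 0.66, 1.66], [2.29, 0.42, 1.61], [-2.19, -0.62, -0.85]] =u@[[-0.5, -0.13, -0.23],  [0.03, 0.07, -0.18]]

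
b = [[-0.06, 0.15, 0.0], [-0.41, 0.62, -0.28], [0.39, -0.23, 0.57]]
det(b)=0.001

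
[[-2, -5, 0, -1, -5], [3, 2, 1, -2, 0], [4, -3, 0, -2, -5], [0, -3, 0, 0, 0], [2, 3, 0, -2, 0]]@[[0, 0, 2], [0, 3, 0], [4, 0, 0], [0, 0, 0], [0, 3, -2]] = [[0, -30, 6], [4, 6, 6], [0, -24, 18], [0, -9, 0], [0, 9, 4]]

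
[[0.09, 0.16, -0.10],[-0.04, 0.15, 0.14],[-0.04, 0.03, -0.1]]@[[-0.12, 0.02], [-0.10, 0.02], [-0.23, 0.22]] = [[-0.0, -0.02], [-0.04, 0.03], [0.02, -0.02]]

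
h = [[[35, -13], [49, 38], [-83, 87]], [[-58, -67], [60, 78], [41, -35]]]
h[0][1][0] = 49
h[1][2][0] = 41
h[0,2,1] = 87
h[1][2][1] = -35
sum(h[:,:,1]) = 88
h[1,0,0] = -58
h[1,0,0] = -58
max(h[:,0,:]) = 35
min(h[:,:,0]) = -83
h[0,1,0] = 49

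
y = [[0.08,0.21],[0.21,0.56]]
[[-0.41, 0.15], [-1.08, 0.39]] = y @ [[-0.92, 3.16], [-1.59, -0.48]]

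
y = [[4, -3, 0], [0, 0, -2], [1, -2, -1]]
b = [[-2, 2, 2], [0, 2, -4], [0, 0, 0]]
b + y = [[2, -1, 2], [0, 2, -6], [1, -2, -1]]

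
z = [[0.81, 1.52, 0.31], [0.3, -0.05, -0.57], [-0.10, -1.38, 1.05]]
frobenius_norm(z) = 2.55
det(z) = -1.20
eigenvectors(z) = [[0.67, -0.87, -0.32], [-0.61, 0.02, -0.35], [-0.42, -0.5, 0.88]]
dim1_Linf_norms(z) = [1.52, 0.57, 1.38]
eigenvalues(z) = [-0.78, 0.95, 1.64]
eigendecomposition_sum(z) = [[-0.10, 0.60, 0.2], [0.09, -0.55, -0.19], [0.06, -0.38, -0.13]] + [[0.7,  0.46,  0.44], [-0.02,  -0.01,  -0.01], [0.41,  0.27,  0.25]] + [[0.21, 0.46, -0.33], [0.23, 0.51, -0.37], [-0.57, -1.27, 0.93]]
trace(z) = 1.81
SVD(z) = [[-0.70, -0.68, -0.22],  [-0.09, 0.38, -0.92],  [0.71, -0.63, -0.33]] @ diag([2.2195511942215096, 1.163611115855271, 0.46529739660556857]) @ [[-0.30, -0.92, 0.26],  [-0.32, -0.16, -0.93],  [-0.9, 0.36, 0.25]]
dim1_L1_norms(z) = [2.64, 0.92, 2.53]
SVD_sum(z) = [[0.47, 1.43, -0.4], [0.06, 0.18, -0.05], [-0.47, -1.44, 0.41]] + [[0.25, 0.13, 0.74],[-0.14, -0.07, -0.42],[0.23, 0.12, 0.68]] + [[0.09,-0.04,-0.02], [0.38,-0.16,-0.11], [0.14,-0.06,-0.04]]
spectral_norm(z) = 2.22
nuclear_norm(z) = 3.85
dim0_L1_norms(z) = [1.21, 2.95, 1.93]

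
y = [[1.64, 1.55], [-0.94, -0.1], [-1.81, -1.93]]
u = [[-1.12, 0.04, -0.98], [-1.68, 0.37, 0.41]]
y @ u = [[-4.44, 0.64, -0.97], [1.22, -0.07, 0.88], [5.27, -0.79, 0.98]]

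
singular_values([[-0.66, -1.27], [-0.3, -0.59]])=[1.58, 0.01]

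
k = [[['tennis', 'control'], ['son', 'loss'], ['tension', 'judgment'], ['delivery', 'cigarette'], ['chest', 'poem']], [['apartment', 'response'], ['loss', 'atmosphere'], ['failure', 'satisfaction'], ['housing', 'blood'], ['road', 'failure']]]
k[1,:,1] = ['response', 'atmosphere', 'satisfaction', 'blood', 'failure']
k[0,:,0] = ['tennis', 'son', 'tension', 'delivery', 'chest']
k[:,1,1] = ['loss', 'atmosphere']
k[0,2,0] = 'tension'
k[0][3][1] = 'cigarette'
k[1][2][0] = 'failure'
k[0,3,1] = 'cigarette'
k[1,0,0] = 'apartment'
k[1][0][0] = 'apartment'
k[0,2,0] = 'tension'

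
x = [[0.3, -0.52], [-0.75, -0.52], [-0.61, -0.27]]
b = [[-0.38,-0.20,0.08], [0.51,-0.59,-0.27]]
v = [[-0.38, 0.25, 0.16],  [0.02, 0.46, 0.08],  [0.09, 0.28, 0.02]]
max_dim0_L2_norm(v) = 0.59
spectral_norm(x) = 1.13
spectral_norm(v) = 0.63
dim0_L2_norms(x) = [1.01, 0.78]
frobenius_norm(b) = 0.93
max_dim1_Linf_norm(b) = 0.59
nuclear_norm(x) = 1.73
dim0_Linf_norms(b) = [0.51, 0.59, 0.27]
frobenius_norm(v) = 0.73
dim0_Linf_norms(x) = [0.75, 0.52]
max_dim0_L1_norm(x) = 1.66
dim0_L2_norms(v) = [0.39, 0.59, 0.18]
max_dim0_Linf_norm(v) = 0.46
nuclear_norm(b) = 1.25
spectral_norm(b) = 0.84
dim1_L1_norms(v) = [0.79, 0.56, 0.39]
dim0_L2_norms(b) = [0.64, 0.62, 0.28]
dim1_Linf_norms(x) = [0.52, 0.75, 0.61]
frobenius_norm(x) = 1.28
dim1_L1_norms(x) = [0.82, 1.27, 0.88]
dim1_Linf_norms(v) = [0.38, 0.46, 0.28]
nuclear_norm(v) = 1.01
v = x @ b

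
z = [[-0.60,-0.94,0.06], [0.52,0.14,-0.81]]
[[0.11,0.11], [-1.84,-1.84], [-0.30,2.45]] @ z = [[-0.01, -0.09, -0.08], [0.15, 1.47, 1.38], [1.45, 0.62, -2.0]]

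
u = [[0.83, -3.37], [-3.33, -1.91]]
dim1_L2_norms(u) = [3.47, 3.84]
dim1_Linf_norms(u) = [3.37, 3.33]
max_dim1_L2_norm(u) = 3.84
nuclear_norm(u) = 7.24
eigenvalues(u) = [3.08, -4.16]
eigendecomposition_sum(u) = [[2.12, -1.43], [-1.42, 0.96]] + [[-1.29,  -1.94], [-1.91,  -2.87]]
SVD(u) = [[0.57, 0.82], [0.82, -0.57]] @ diag([4.159679569821317, 3.0789390829328127]) @ [[-0.54, -0.84], [0.84, -0.54]]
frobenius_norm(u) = 5.18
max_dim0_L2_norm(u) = 3.87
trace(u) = -1.08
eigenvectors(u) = [[0.83,0.56], [-0.56,0.83]]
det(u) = -12.81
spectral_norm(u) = 4.16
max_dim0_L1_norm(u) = 5.28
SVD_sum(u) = [[-1.29, -2.00], [-1.85, -2.87]] + [[2.12,-1.37],  [-1.48,0.96]]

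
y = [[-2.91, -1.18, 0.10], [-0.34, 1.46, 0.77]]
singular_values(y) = [3.15, 1.67]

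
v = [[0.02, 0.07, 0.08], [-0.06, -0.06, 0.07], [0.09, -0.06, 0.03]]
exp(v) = [[1.02,0.07,0.08], [-0.06,0.94,0.07], [0.09,-0.06,1.03]]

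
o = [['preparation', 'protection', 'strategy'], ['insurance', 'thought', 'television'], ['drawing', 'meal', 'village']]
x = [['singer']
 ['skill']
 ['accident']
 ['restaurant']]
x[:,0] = ['singer', 'skill', 'accident', 'restaurant']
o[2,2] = 'village'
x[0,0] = 'singer'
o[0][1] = 'protection'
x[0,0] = 'singer'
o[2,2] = 'village'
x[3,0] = 'restaurant'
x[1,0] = 'skill'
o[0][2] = 'strategy'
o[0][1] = 'protection'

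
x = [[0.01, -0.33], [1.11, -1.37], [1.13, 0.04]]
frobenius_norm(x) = 2.12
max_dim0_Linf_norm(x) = 1.37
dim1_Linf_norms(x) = [0.33, 1.37, 1.13]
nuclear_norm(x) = 2.80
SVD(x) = [[-0.11, -0.29], [-0.89, -0.39], [-0.43, 0.88]] @ diag([1.9364606464833929, 0.8640718515384707]) @ [[-0.77, 0.64],[0.64, 0.77]]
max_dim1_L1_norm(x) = 2.48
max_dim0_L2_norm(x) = 1.58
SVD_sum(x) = [[0.17, -0.14], [1.33, -1.11], [0.64, -0.54]] + [[-0.16,  -0.19],[-0.22,  -0.26],[0.49,  0.58]]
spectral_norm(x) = 1.94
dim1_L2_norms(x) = [0.33, 1.76, 1.13]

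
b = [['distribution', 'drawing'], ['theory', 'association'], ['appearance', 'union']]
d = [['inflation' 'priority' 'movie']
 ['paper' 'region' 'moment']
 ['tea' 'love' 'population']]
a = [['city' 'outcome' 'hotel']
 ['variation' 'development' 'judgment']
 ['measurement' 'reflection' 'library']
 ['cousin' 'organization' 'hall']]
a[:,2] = ['hotel', 'judgment', 'library', 'hall']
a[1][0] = 'variation'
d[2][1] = 'love'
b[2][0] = 'appearance'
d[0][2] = 'movie'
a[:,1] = ['outcome', 'development', 'reflection', 'organization']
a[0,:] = ['city', 'outcome', 'hotel']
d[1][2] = 'moment'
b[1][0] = 'theory'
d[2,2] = 'population'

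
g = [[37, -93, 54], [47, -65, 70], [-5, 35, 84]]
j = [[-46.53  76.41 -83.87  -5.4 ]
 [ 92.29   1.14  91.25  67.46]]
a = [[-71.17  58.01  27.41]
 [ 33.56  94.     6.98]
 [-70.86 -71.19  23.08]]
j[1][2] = 91.25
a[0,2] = 27.41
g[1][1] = -65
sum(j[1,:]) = 252.14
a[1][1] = 94.0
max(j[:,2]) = 91.25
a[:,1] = [58.01, 94.0, -71.19]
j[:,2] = [-83.87, 91.25]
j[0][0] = -46.53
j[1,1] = 1.14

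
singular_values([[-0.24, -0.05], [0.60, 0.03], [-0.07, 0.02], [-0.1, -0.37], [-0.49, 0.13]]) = [0.82, 0.4]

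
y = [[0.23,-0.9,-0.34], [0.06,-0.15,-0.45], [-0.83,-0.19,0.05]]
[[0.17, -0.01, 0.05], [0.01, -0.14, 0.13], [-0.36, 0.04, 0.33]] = y @ [[0.46, -0.0, -0.41], [-0.1, -0.13, -0.03], [0.08, 0.36, -0.34]]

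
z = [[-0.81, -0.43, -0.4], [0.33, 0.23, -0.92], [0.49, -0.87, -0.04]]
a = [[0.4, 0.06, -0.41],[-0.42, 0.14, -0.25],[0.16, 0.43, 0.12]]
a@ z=[[-0.51, 0.20, -0.2], [0.26, 0.43, 0.05], [0.07, -0.07, -0.46]]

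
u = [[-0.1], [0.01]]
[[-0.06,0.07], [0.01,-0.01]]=u @ [[0.64, -0.73]]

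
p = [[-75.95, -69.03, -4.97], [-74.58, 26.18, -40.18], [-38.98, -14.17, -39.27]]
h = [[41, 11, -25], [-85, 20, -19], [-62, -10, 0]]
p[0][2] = -4.97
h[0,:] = [41, 11, -25]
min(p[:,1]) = -69.03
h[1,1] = 20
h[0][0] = 41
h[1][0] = -85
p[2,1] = -14.17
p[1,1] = 26.18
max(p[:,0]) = -38.98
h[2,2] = 0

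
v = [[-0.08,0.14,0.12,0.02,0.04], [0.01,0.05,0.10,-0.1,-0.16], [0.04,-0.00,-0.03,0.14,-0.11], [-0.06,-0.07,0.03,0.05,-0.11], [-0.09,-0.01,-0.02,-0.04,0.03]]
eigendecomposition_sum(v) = [[(-0.06+0.04j), (0.05+0.01j), (0.05-0j), (-0+0.02j), (0.06+0.07j)], [-0.00-0.06j, (-0.03+0.03j), -0.02+0.03j, -0.01-0.01j, -0.07+0.01j], [(-0.01+0.02j), 0.01-0.00j, 0.01-0.01j, 0.00+0.00j, 0.02+0.01j], [(-0.02-0.04j), -0.01+0.03j, -0.00+0.03j, -0.01-0.00j, -0.05+0.03j], [(-0.04-0.02j), 0.01+0.03j, (0.01+0.02j), -0.01+0.01j, (-0.01+0.05j)]] + [[-0.06-0.04j,(0.05-0.01j),(0.05+0j),-0.00-0.02j,0.06-0.07j], [-0.00+0.06j,-0.03-0.03j,-0.02-0.03j,(-0.01+0.01j),(-0.07-0.01j)], [-0.01-0.02j,(0.01+0j),0.01+0.01j,-0j,0.02-0.01j], [(-0.02+0.04j),(-0.01-0.03j),-0.00-0.03j,-0.01+0.00j,-0.05-0.03j], [-0.04+0.02j,0.01-0.03j,0.01-0.02j,-0.01-0.01j,-0.01-0.05j]] + [[(0.01+0j), -0.00-0.00j, (-0.02-0j), 0.01+0.00j, -0.02+0.00j], [(-0.03-0j), (0.01+0j), (0.08+0j), (-0.04-0j), (0.06-0j)], [0.04+0.00j, (-0.02-0j), (-0.09-0j), (0.05+0j), -0.07+0.00j], [-0.02-0.00j, (0.01+0j), 0.04+0.00j, (-0.02-0j), (0.03-0j)], [0j, -0.00-0.00j, (-0.01-0j), 0.01+0.00j, -0.01+0.00j]] + [[(0.01-0.01j),(0.02+0.01j),0.02-0.02j,0.01-0.06j,(-0.03+0.05j)], [0.02-0.02j,0.05+0.02j,0.03-0.04j,(-0.02-0.11j),-0.04+0.11j], [(0.01+0.01j),-0.01+0.02j,(0.02+0.01j),(0.04-0.01j),(-0.05-0.01j)], [-0.00+0.02j,-0.03+0.01j,(-0+0.03j),0.05+0.05j,(-0.02-0.07j)], [(-0.01+0j),(-0.01-0.01j),(-0.02+0.01j),-0.01+0.04j,0.03-0.03j]] + [[0.01+0.01j, 0.02-0.01j, 0.02+0.02j, (0.01+0.06j), -0.03-0.05j], [0.02+0.02j, 0.05-0.02j, 0.03+0.04j, -0.02+0.11j, (-0.04-0.11j)], [(0.01-0.01j), (-0.01-0.02j), (0.02-0.01j), (0.04+0.01j), -0.05+0.01j], [(-0-0.02j), -0.03-0.01j, -0.00-0.03j, 0.05-0.05j, -0.02+0.07j], [-0.01-0.00j, -0.01+0.01j, (-0.02-0.01j), -0.01-0.04j, 0.03+0.03j]]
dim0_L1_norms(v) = [0.28, 0.27, 0.3, 0.35, 0.45]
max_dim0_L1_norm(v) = 0.45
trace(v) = 0.02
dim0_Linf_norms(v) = [0.09, 0.14, 0.12, 0.14, 0.16]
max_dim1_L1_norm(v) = 0.42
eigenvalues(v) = [(-0.1+0.11j), (-0.1-0.11j), (-0.09+0j), (0.16+0.03j), (0.16-0.03j)]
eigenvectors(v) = [[-0.65+0.00j,  -0.65-0.00j,  (0.17+0j),  -0.37-0.09j,  (-0.37+0.09j)],[(0.28-0.43j),  (0.28+0.43j),  (-0.61+0j),  -0.72+0.00j,  (-0.72-0j)],[(-0.16+0.09j),  -0.16-0.09j,  (0.71+0j),  (-0.01-0.28j),  -0.01+0.28j],[0.05-0.40j,  0.05+0.40j,  (-0.3+0j),  0.34-0.26j,  0.34+0.26j],[(-0.19-0.29j),  -0.19+0.29j,  0.09+0.00j,  (0.24+0.13j),  0.24-0.13j]]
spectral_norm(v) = 0.24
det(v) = -0.00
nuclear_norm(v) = 0.82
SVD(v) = [[0.23, 0.68, -0.69, -0.05, -0.07],[0.83, 0.20, 0.44, 0.19, 0.18],[0.29, -0.59, -0.55, 0.19, 0.47],[0.39, -0.32, -0.09, -0.73, -0.45],[-0.13, 0.19, 0.12, -0.63, 0.73]] @ diag([0.23931435556231953, 0.2365856440888795, 0.16765358031209796, 0.12884247217931705, 0.04413350885776683]) @ [[-0.04, 0.2, 0.48, -0.06, -0.85], [-0.32, 0.53, 0.45, -0.48, 0.43], [0.19, -0.42, -0.16, -0.86, -0.14], [0.88, 0.46, -0.02, -0.04, 0.06], [-0.28, 0.54, -0.73, -0.14, -0.27]]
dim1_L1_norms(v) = [0.4, 0.42, 0.32, 0.32, 0.19]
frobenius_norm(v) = 0.40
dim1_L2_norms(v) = [0.21, 0.22, 0.18, 0.15, 0.11]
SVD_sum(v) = [[-0.0, 0.01, 0.03, -0.00, -0.05], [-0.01, 0.04, 0.1, -0.01, -0.17], [-0.00, 0.01, 0.03, -0.00, -0.06], [-0.00, 0.02, 0.05, -0.01, -0.08], [0.00, -0.01, -0.02, 0.00, 0.03]] + [[-0.05, 0.09, 0.07, -0.08, 0.07], [-0.02, 0.03, 0.02, -0.02, 0.02], [0.04, -0.07, -0.06, 0.07, -0.06], [0.02, -0.04, -0.03, 0.04, -0.03], [-0.01, 0.02, 0.02, -0.02, 0.02]] + [[-0.02, 0.05, 0.02, 0.1, 0.02], [0.01, -0.03, -0.01, -0.06, -0.01], [-0.02, 0.04, 0.02, 0.08, 0.01], [-0.00, 0.01, 0.00, 0.01, 0.00], [0.0, -0.01, -0.00, -0.02, -0.00]] + [[-0.01, -0.0, 0.00, 0.0, -0.0], [0.02, 0.01, -0.00, -0.00, 0.0], [0.02, 0.01, -0.00, -0.0, 0.00], [-0.08, -0.04, 0.0, 0.00, -0.01], [-0.07, -0.04, 0.0, 0.00, -0.00]] + [[0.00,-0.0,0.00,0.0,0.00],[-0.00,0.0,-0.01,-0.0,-0.0],[-0.01,0.01,-0.02,-0.0,-0.01],[0.01,-0.01,0.01,0.0,0.01],[-0.01,0.02,-0.02,-0.00,-0.01]]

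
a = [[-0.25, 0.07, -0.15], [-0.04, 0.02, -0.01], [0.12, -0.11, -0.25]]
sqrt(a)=[[0.16, -0.18, -0.62], [-0.01, 0.06, -0.09], [0.45, -0.18, 0.11]]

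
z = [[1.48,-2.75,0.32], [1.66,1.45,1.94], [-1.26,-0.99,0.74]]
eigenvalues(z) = [(0.9+2.65j), (0.9-2.65j), (1.86+0j)]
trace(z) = 3.67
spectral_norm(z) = 3.30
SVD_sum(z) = [[-0.08, -2.54, -0.51], [0.06, 1.81, 0.36], [-0.03, -0.85, -0.17]] + [[1.47, -0.24, 0.95], [1.86, -0.3, 1.20], [-0.43, 0.07, -0.28]] + [[0.09, 0.02, -0.13], [-0.25, -0.07, 0.38], [-0.80, -0.21, 1.19]]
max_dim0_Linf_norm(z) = 2.75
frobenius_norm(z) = 4.65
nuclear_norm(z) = 7.72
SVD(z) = [[0.79, 0.61, -0.10], [-0.56, 0.77, 0.30], [0.26, -0.18, 0.95]] @ diag([3.297160327069698, 2.89592154231596, 1.5279634152518196]) @ [[-0.03, -0.98, -0.2],[0.83, -0.13, 0.54],[-0.55, -0.15, 0.82]]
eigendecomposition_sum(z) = [[(0.46+0.88j), (-0.98+0.97j), (0.77+0.71j)], [0.90-0.20j, 0.63+1.11j, (0.82-0.52j)], [-0.38+0.53j, (-0.86-0.28j), -0.18+0.66j]] + [[0.46-0.88j, (-0.98-0.97j), 0.77-0.71j], [(0.9+0.2j), 0.63-1.11j, 0.82+0.52j], [-0.38-0.53j, -0.86+0.28j, -0.18-0.66j]] + [[(0.56+0j), (-0.8-0j), (-1.22+0j)],[(-0.14-0j), 0.20+0.00j, 0.30-0.00j],[-0.51-0.00j, 0.72+0.00j, (1.11-0j)]]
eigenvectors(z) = [[(-0.66+0j), (-0.66-0j), -0.73+0.00j], [-0.16+0.59j, -0.16-0.59j, 0.18+0.00j], [-0.20-0.39j, (-0.2+0.39j), 0.66+0.00j]]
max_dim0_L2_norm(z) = 3.26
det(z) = 14.59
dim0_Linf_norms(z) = [1.66, 2.75, 1.94]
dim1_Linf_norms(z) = [2.75, 1.94, 1.26]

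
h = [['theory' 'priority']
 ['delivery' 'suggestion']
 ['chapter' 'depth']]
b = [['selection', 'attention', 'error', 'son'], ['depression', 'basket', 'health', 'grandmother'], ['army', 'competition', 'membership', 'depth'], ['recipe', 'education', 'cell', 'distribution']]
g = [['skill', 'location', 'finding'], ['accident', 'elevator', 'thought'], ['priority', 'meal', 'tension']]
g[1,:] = ['accident', 'elevator', 'thought']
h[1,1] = 'suggestion'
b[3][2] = 'cell'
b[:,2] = ['error', 'health', 'membership', 'cell']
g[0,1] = 'location'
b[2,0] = 'army'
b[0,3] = 'son'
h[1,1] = 'suggestion'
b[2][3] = 'depth'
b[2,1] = 'competition'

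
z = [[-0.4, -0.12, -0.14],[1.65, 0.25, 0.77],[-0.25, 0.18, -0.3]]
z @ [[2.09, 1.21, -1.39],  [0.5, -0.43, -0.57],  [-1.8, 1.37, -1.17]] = [[-0.64,-0.62,0.79], [2.19,2.94,-3.34], [0.11,-0.79,0.60]]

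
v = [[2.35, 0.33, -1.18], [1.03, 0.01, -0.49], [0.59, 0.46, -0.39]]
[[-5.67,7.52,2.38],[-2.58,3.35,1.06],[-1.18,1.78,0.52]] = v @ [[-2.03, 2.28, 1.91],[0.89, -0.8, 0.24],[1.01, -2.06, 1.85]]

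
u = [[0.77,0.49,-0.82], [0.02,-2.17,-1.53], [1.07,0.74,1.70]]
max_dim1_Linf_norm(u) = 2.17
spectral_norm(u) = 3.19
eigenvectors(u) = [[0.17-0.62j, 0.17+0.62j, 0.21+0.00j], [(0.29-0.1j), (0.29+0.1j), (-0.97+0j)], [-0.70+0.00j, (-0.7-0j), (0.13+0j)]]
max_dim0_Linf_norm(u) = 2.17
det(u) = -4.70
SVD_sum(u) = [[-0.02, -0.07, -0.08], [-0.48, -1.73, -1.82], [0.36, 1.3, 1.36]] + [[0.19, 0.72, -0.74], [-0.07, -0.29, 0.29], [-0.09, -0.34, 0.35]] + [[0.60, -0.16, -0.01], [0.57, -0.15, -0.01], [0.80, -0.21, -0.01]]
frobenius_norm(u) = 3.62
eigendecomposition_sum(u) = [[0.42+0.64j, (0.02+0.23j), (-0.49+0.63j)],[-0.15+0.34j, (-0.09+0.07j), (-0.38-0.03j)],[(0.56-0.62j), (0.23-0.09j), 0.80+0.34j]] + [[0.42-0.64j, 0.02-0.23j, (-0.49-0.63j)], [(-0.15-0.34j), -0.09-0.07j, (-0.38+0.03j)], [(0.56+0.62j), (0.23+0.09j), 0.80-0.34j]] + [[(-0.07-0j), (0.44-0j), 0.17-0.00j],[(0.31+0j), (-2+0j), -0.76+0.00j],[(-0.04-0j), 0.28-0.00j, (0.11-0j)]]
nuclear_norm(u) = 5.62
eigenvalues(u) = [(1.13+1.06j), (1.13-1.06j), (-1.96+0j)]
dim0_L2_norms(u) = [1.32, 2.34, 2.43]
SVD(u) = [[0.03, -0.85, 0.52], [0.80, 0.34, 0.50], [-0.6, 0.4, 0.69]] @ diag([3.1920998308666357, 1.2336061960673725, 1.1944933749524864]) @ [[-0.19, -0.68, -0.71], [-0.18, -0.69, 0.7], [0.97, -0.26, -0.01]]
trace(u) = 0.30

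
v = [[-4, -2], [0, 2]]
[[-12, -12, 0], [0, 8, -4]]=v @ [[3, 1, 1], [0, 4, -2]]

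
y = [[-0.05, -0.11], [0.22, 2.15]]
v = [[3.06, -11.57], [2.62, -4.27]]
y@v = [[-0.44, 1.05], [6.31, -11.73]]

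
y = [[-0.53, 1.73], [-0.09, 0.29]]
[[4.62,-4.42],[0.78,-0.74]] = y@[[-1.38, 1.32], [2.25, -2.15]]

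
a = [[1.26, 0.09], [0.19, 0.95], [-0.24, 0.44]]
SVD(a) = [[-0.94, 0.27], [-0.34, -0.84], [0.08, -0.48]] @ diag([1.3180685772410583, 1.0238140581617992]) @ [[-0.96, -0.29], [0.29, -0.96]]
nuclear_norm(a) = 2.34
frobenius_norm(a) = 1.67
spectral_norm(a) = 1.32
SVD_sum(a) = [[1.18,0.35], [0.43,0.13], [-0.10,-0.03]] + [[0.08, -0.26], [-0.24, 0.82], [-0.14, 0.47]]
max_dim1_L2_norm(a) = 1.26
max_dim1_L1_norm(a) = 1.35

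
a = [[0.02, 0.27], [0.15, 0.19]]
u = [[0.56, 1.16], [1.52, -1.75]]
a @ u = [[0.42, -0.45],  [0.37, -0.16]]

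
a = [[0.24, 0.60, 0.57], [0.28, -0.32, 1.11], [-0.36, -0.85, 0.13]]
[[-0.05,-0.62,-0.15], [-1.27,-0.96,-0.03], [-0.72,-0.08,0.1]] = a @ [[-0.21, 0.35, 0.12], [0.81, -0.21, -0.19], [-0.86, -1.01, -0.11]]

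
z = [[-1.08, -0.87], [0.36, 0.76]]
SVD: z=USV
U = [[-0.87, 0.50],  [0.50, 0.87]]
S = [1.59, 0.32]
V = [[0.70, 0.71], [-0.71, 0.7]]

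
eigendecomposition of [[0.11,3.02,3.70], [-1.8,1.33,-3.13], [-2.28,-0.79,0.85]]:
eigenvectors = [[-0.77+0.00j,  (-0.77-0j),  -0.19+0.00j],[(0.15-0.46j),  0.15+0.46j,  (-0.83+0j)],[(-0.03-0.42j),  -0.03+0.42j,  0.53+0.00j]]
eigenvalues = [(-0.31+3.81j), (-0.31-3.81j), (2.91+0j)]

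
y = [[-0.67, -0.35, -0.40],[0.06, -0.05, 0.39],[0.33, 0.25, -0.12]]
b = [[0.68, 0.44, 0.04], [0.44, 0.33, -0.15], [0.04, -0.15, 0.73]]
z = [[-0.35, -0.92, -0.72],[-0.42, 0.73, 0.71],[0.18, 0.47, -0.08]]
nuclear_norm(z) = 2.49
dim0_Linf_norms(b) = [0.68, 0.44, 0.73]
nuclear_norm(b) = 1.74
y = z @ b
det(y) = 0.00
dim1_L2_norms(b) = [0.81, 0.57, 0.75]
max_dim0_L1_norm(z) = 2.12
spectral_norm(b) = 0.99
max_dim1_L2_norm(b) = 0.81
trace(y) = -0.84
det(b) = 0.00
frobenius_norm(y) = 1.04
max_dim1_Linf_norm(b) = 0.73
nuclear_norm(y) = 1.39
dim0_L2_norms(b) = [0.81, 0.57, 0.75]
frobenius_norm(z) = 1.72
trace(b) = 1.74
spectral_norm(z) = 1.58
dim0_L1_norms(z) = [0.95, 2.12, 1.51]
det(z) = 0.29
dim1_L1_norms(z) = [1.99, 1.86, 0.73]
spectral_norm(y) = 0.93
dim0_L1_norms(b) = [1.16, 0.92, 0.92]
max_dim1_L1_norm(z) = 1.99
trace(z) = 0.30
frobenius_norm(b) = 1.24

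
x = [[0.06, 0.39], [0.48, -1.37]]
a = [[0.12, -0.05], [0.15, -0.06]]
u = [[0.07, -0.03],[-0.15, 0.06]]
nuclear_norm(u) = 0.18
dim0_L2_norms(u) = [0.17, 0.07]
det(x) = -0.27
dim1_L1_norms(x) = [0.45, 1.85]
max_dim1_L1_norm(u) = 0.21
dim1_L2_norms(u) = [0.08, 0.16]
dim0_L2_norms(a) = [0.19, 0.08]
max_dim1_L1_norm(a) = 0.21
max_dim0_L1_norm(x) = 1.76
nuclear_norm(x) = 1.67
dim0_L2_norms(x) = [0.48, 1.42]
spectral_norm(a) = 0.21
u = x @ a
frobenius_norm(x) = 1.50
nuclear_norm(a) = 0.21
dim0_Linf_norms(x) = [0.48, 1.37]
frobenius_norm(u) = 0.18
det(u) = -0.00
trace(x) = -1.31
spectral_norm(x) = 1.49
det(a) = 0.00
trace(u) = 0.13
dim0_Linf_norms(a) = [0.15, 0.06]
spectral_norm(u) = 0.18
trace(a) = 0.06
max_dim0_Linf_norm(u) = 0.15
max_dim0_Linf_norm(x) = 1.37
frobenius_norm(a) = 0.21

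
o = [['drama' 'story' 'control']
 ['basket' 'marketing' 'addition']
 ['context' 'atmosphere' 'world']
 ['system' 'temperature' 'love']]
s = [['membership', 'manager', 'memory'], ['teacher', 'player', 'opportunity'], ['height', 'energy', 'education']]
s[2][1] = 'energy'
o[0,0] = 'drama'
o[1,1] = 'marketing'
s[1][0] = 'teacher'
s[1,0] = 'teacher'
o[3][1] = 'temperature'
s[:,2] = ['memory', 'opportunity', 'education']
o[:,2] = ['control', 'addition', 'world', 'love']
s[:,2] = ['memory', 'opportunity', 'education']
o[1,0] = 'basket'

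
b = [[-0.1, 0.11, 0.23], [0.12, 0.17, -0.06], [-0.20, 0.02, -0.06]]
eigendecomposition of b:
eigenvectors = [[(0.7+0j), 0.70-0.00j, (0.25+0j)], [-0.25-0.05j, (-0.25+0.05j), 0.96+0.00j], [0.12+0.66j, (0.12-0.66j), -0.12+0.00j]]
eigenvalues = [(-0.1+0.21j), (-0.1-0.21j), (0.21+0j)]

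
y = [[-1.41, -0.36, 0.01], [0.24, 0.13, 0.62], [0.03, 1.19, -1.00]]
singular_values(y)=[1.67, 1.41, 0.48]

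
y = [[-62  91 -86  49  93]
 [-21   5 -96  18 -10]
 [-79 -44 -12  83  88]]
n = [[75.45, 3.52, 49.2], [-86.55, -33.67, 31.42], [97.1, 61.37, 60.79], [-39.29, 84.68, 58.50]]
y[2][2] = -12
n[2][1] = 61.37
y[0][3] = 49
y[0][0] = -62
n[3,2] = 58.5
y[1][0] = -21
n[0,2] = 49.2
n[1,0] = -86.55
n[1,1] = -33.67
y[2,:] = [-79, -44, -12, 83, 88]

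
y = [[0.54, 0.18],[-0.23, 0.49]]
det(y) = 0.306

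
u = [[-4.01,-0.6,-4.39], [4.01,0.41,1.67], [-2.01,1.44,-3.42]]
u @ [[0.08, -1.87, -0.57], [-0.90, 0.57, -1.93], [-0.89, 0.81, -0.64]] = [[4.13, 3.6, 6.25],[-1.53, -5.91, -4.15],[1.59, 1.81, 0.56]]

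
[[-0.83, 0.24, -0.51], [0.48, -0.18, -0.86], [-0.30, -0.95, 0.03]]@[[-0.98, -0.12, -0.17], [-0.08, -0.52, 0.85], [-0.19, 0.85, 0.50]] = [[0.89,  -0.46,  0.09], [-0.29,  -0.70,  -0.66], [0.36,  0.56,  -0.74]]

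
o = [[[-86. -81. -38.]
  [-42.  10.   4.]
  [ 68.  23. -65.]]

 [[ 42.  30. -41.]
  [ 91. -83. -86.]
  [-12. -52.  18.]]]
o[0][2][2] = -65.0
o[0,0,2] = -38.0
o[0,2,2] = -65.0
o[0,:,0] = [-86.0, -42.0, 68.0]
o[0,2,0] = 68.0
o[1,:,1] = [30.0, -83.0, -52.0]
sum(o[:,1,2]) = -82.0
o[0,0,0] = -86.0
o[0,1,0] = -42.0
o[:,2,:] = [[68.0, 23.0, -65.0], [-12.0, -52.0, 18.0]]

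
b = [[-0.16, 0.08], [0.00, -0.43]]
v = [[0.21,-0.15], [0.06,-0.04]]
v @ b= [[-0.03, 0.08], [-0.01, 0.02]]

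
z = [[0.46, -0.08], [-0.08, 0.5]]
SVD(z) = [[-0.62, 0.79], [0.79, 0.62]] @ diag([0.5624621125123533, 0.3975378874876467]) @ [[-0.62, 0.79], [0.79, 0.62]]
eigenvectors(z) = [[-0.79, 0.62], [-0.62, -0.79]]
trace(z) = 0.96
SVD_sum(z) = [[0.21, -0.27], [-0.27, 0.35]] + [[0.25, 0.19],[0.19, 0.15]]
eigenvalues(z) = [0.4, 0.56]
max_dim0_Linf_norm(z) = 0.5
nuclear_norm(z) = 0.96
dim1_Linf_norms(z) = [0.46, 0.5]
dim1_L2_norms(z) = [0.47, 0.51]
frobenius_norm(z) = 0.69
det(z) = 0.22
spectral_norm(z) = 0.56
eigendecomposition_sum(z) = [[0.25, 0.19], [0.19, 0.15]] + [[0.21, -0.27], [-0.27, 0.35]]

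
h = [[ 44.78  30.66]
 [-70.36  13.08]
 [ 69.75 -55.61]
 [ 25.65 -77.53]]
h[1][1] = 13.08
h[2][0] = 69.75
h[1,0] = -70.36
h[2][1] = -55.61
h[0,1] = 30.66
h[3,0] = 25.65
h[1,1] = 13.08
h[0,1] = 30.66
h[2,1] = -55.61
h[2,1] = -55.61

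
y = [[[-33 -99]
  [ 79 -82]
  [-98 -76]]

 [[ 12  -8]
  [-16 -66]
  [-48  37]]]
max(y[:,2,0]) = -48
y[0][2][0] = -98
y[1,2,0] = -48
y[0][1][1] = -82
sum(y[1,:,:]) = -89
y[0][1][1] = -82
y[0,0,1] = -99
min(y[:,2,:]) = -98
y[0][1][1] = -82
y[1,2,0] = -48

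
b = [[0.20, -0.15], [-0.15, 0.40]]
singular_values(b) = [0.48, 0.12]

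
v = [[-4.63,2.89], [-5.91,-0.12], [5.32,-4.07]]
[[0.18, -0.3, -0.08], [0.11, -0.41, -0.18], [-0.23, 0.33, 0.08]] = v@[[-0.02, 0.07, 0.03], [0.03, 0.01, 0.02]]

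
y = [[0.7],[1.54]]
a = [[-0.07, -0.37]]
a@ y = [[-0.62]]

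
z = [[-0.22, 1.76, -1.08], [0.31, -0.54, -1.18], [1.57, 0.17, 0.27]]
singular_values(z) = [2.1, 1.59, 1.32]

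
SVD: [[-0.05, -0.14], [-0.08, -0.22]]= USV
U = [[-0.54,-0.84],[-0.84,0.54]]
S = [0.28, 0.0]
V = [[0.34, 0.94], [-0.94, 0.34]]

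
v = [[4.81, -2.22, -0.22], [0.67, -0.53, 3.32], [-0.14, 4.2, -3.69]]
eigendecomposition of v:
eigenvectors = [[-0.08, -0.98, 0.62],[-0.5, -0.19, 0.65],[0.86, -0.08, 0.44]]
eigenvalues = [-6.12, 4.36, 2.35]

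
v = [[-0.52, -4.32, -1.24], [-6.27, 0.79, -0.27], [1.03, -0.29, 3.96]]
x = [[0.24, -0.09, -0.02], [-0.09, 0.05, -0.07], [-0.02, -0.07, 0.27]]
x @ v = [[0.42, -1.1, -0.35], [-0.34, 0.45, -0.18], [0.73, -0.05, 1.11]]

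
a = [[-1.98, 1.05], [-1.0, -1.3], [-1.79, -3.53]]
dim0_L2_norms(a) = [2.85, 3.91]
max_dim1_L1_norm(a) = 5.32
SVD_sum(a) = [[-0.01, -0.02], [-0.78, -1.42], [-1.90, -3.47]] + [[-1.97, 1.07], [-0.22, 0.12], [0.11, -0.06]]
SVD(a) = [[-0.01, 0.99],[-0.38, 0.11],[-0.93, -0.05]] @ diag([4.27508249643037, 2.258665457458158]) @ [[0.48, 0.88], [-0.88, 0.48]]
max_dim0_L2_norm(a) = 3.91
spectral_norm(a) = 4.28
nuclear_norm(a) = 6.53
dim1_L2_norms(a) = [2.24, 1.64, 3.96]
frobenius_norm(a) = 4.84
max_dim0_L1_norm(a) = 5.88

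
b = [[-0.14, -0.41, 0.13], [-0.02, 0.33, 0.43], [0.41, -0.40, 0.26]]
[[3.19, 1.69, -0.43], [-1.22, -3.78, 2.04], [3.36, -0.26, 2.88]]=b @ [[-0.15, -2.25, 4.97], [-6.94, -4.97, 0.75], [2.48, -5.08, 4.40]]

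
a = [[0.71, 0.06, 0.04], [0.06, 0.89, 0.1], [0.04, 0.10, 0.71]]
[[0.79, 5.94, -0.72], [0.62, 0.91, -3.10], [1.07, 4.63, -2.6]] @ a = [[0.89,  5.26,  0.11],[0.37,  0.54,  -2.09],[0.93,  3.92,  -1.34]]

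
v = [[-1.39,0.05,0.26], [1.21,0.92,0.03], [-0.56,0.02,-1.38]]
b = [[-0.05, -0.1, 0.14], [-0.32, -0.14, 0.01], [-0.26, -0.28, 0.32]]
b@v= [[-0.13, -0.09, -0.21], [0.27, -0.14, -0.10], [-0.16, -0.26, -0.52]]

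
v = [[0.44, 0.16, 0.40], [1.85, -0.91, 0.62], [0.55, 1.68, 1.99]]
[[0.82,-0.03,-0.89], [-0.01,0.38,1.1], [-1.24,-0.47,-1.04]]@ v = [[-0.18, -1.34, -1.46], [1.3, 1.5, 2.42], [-1.99, -1.52, -2.86]]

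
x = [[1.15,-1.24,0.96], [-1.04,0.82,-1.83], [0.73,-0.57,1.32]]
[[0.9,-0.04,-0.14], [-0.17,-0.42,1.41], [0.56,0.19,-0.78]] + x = [[2.05, -1.28, 0.82], [-1.21, 0.4, -0.42], [1.29, -0.38, 0.54]]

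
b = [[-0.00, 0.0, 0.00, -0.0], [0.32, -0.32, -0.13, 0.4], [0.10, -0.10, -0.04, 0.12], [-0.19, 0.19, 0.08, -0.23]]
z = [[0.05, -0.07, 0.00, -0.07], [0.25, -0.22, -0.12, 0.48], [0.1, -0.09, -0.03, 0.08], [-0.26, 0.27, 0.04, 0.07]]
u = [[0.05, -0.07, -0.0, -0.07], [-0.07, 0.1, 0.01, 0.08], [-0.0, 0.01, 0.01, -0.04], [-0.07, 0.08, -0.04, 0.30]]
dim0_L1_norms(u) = [0.19, 0.26, 0.06, 0.49]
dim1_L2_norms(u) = [0.11, 0.15, 0.04, 0.32]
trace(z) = -0.13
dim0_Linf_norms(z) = [0.26, 0.27, 0.12, 0.48]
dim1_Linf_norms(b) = [0.0, 0.4, 0.12, 0.23]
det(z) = 0.00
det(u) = -0.00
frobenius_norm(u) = 0.37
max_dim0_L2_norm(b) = 0.48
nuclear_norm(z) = 1.01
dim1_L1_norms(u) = [0.19, 0.26, 0.06, 0.49]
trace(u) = 0.46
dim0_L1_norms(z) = [0.66, 0.65, 0.19, 0.7]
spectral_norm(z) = 0.65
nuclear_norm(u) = 0.47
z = b + u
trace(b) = -0.59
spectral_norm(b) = 0.74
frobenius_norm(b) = 0.74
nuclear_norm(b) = 0.75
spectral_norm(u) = 0.36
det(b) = 0.00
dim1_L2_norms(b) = [0.0, 0.62, 0.19, 0.36]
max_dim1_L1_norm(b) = 1.17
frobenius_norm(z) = 0.74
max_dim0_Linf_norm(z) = 0.48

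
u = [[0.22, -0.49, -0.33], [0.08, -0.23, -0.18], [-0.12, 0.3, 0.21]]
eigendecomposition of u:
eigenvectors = [[(-0.82+0j), (0.61+0j), (0.61-0j)], [-0.35+0.00j, (0.58+0.15j), (0.58-0.15j)], [(0.46+0j), (-0.46-0.25j), (-0.46+0.25j)]]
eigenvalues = [(0.2+0j), 0.02j, -0.02j]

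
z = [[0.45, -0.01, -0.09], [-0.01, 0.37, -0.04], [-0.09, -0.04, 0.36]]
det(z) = 0.06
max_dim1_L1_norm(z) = 0.55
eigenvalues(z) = [0.51, 0.29, 0.39]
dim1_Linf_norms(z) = [0.45, 0.37, 0.36]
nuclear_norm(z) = 1.18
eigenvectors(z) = [[-0.84,0.45,0.31], [-0.10,0.43,-0.9], [0.54,0.78,0.31]]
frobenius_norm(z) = 0.70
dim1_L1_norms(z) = [0.55, 0.42, 0.49]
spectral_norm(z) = 0.51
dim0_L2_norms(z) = [0.46, 0.37, 0.37]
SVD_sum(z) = [[0.35, 0.04, -0.23], [0.04, 0.00, -0.03], [-0.23, -0.03, 0.15]] + [[0.04, -0.11, 0.04], [-0.11, 0.31, -0.11], [0.04, -0.11, 0.04]] + [[0.06, 0.06, 0.10], [0.06, 0.05, 0.1], [0.10, 0.1, 0.17]]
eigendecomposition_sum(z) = [[0.35, 0.04, -0.23], [0.04, 0.0, -0.03], [-0.23, -0.03, 0.15]] + [[0.06, 0.06, 0.10], [0.06, 0.05, 0.10], [0.10, 0.1, 0.17]] + [[0.04, -0.11, 0.04], [-0.11, 0.31, -0.11], [0.04, -0.11, 0.04]]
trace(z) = 1.18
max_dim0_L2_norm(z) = 0.46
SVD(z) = [[-0.84,0.31,0.45], [-0.10,-0.9,0.43], [0.54,0.31,0.78]] @ diag([0.5068366912947704, 0.3872874146954174, 0.28587589400981234]) @ [[-0.84, -0.1, 0.54], [0.31, -0.90, 0.31], [0.45, 0.43, 0.78]]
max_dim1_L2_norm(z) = 0.46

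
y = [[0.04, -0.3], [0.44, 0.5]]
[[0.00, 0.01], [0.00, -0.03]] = y@[[0.02, -0.03], [-0.01, -0.03]]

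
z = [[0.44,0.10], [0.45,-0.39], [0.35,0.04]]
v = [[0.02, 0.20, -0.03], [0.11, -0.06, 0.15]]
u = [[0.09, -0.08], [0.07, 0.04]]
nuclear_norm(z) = 1.10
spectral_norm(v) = 0.23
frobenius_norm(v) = 0.28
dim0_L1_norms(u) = [0.16, 0.12]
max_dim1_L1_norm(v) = 0.32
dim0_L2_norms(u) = [0.11, 0.09]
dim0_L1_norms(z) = [1.24, 0.53]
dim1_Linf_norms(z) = [0.44, 0.45, 0.35]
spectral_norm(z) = 0.74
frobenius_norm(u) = 0.14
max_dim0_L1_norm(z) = 1.24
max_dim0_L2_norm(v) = 0.21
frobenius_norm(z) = 0.83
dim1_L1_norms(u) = [0.17, 0.11]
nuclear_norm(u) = 0.20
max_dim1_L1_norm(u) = 0.17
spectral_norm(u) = 0.12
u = v @ z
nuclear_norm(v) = 0.39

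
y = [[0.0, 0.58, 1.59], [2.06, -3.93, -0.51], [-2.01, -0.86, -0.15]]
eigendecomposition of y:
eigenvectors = [[-0.02-0.59j, (-0.02+0.59j), (-0.17+0j)],[-0.20-0.21j, -0.20+0.21j, (0.98+0j)],[(0.75+0j), 0.75-0.00j, 0.12+0.00j]]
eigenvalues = [(0.14+1.83j), (0.14-1.83j), (-4.36+0j)]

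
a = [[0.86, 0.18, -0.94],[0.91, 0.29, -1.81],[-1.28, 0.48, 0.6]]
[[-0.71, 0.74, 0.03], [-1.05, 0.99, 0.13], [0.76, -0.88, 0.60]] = a@[[-0.43, 0.58, -0.16], [-0.02, 0.03, 0.84], [0.36, -0.25, -0.02]]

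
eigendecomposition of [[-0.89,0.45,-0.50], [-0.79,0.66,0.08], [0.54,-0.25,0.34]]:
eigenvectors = [[0.60-0.06j,0.60+0.06j,(0.44+0j)], [0.70+0.00j,(0.7-0j),0.87+0.00j], [-0.38+0.02j,-0.38-0.02j,-0.22+0.00j]]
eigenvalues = [(-0.06+0.07j), (-0.06-0.07j), (0.24+0j)]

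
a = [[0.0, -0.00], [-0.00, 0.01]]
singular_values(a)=[0.01, 0.0]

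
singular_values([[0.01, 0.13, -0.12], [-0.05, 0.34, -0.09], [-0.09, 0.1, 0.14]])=[0.39, 0.2, 0.01]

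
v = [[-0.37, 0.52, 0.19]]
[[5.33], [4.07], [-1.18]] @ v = [[-1.97, 2.77, 1.01], [-1.51, 2.12, 0.77], [0.44, -0.61, -0.22]]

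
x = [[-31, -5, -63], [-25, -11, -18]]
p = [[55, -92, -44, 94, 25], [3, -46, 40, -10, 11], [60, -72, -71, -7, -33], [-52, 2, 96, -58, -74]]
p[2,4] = -33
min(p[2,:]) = -72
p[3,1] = 2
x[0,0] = -31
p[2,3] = -7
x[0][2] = -63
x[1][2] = -18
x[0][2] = -63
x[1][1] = -11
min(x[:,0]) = -31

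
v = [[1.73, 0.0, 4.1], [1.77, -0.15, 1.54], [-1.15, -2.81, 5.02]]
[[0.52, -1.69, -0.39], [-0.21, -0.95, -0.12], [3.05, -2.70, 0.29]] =v @[[-0.41,-0.22,-0.01], [-0.38,0.48,-0.26], [0.30,-0.32,-0.09]]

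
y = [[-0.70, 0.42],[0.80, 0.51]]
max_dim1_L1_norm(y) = 1.31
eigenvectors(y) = [[-0.87, -0.28], [0.48, -0.96]]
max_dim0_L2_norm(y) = 1.06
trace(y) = -0.19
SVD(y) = [[-0.58, 0.81], [0.81, 0.58]] @ diag([1.071568471734459, 0.6467155560094991]) @ [[0.99, 0.16], [-0.16, 0.99]]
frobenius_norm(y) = 1.25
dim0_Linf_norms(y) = [0.8, 0.51]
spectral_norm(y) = 1.07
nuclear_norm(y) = 1.72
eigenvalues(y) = [-0.93, 0.74]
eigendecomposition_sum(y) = [[-0.80, 0.23], [0.45, -0.13]] + [[0.10, 0.19],[0.35, 0.64]]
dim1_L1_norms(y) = [1.12, 1.31]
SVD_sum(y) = [[-0.62, -0.1],[0.86, 0.14]] + [[-0.08, 0.52], [-0.06, 0.37]]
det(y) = -0.69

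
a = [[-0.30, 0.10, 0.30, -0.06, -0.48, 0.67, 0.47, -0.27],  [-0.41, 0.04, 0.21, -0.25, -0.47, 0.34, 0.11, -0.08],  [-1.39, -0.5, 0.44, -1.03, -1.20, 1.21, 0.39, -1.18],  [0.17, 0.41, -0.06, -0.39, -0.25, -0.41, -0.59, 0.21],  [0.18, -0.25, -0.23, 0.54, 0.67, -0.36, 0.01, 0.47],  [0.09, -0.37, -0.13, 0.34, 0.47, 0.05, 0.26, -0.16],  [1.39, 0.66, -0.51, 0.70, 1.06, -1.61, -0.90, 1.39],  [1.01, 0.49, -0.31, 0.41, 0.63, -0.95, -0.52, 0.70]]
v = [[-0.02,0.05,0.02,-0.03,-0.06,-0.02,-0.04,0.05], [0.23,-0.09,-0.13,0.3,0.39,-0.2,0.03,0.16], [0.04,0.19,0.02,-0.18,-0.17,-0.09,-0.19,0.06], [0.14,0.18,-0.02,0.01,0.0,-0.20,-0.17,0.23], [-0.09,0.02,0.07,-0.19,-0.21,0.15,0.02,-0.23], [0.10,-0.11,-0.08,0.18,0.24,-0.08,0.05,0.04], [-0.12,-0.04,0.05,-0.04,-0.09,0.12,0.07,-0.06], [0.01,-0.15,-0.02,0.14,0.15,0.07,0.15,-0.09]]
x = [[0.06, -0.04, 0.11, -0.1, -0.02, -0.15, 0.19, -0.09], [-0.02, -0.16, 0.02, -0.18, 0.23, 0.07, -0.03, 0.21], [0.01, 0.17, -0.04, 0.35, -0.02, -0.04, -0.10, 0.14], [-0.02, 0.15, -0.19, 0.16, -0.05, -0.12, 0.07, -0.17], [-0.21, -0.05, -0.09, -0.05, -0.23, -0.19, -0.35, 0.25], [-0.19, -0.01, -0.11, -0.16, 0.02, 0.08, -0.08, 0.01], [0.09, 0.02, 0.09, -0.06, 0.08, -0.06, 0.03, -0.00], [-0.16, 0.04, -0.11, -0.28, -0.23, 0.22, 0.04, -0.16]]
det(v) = 0.00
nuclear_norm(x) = 2.60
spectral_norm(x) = 0.64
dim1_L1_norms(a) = [2.65, 1.91, 7.34, 2.49, 2.71, 1.87, 8.22, 5.02]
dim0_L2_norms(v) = [0.33, 0.34, 0.18, 0.46, 0.56, 0.37, 0.31, 0.39]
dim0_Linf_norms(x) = [0.21, 0.17, 0.19, 0.35, 0.23, 0.22, 0.35, 0.25]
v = x @ a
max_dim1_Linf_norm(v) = 0.39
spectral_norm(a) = 4.79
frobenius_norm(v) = 1.08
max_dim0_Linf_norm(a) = 1.61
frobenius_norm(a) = 5.06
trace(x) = -0.26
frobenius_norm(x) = 1.13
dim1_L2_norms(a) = [1.08, 0.79, 2.81, 0.99, 1.11, 0.77, 3.09, 1.89]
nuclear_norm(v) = 1.71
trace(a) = 0.31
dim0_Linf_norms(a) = [1.39, 0.66, 0.51, 1.03, 1.2, 1.61, 0.9, 1.39]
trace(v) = -0.39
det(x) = 0.00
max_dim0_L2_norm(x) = 0.55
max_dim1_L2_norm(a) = 3.09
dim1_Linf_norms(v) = [0.06, 0.39, 0.19, 0.23, 0.23, 0.24, 0.12, 0.15]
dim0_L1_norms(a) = [4.94, 2.82, 2.19, 3.72, 5.23, 5.6, 3.25, 4.46]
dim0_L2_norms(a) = [2.28, 1.14, 0.87, 1.53, 2.04, 2.41, 1.37, 2.05]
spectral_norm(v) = 0.87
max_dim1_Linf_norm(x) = 0.35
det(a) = 0.00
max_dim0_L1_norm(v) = 1.31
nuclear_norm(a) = 7.36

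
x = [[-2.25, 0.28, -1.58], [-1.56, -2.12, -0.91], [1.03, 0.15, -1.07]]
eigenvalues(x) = [(-1.81+1.34j), (-1.81-1.34j), (-1.83+0j)]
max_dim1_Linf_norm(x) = 2.25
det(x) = -9.22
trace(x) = -5.44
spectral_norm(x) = 3.49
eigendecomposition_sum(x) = [[(-1.17+0.4j), -0.09+0.35j, (-1.16-0.81j)], [(-0.65-1.15j), -0.39-0.02j, (0.61-1.38j)], [0.55+0.67j, 0.26-0.03j, (-0.25+0.96j)]] + [[-1.17-0.40j, (-0.09-0.35j), -1.16+0.81j],  [(-0.65+1.15j), -0.39+0.02j, (0.61+1.38j)],  [(0.55-0.67j), 0.26+0.03j, -0.25-0.96j]] + [[0.09+0.00j,  (0.46-0j),  (0.73+0j)],[-0.25-0.00j,  -1.34+0.00j,  -2.13-0.00j],[(-0.07-0j),  (-0.36+0j),  -0.57-0.00j]]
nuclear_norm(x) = 6.77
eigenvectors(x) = [[-0.12+0.60j, -0.12-0.60j, (-0.31+0j)], [-0.66+0.00j, -0.66-0.00j, (0.92+0j)], [(0.43-0.07j), (0.43+0.07j), 0.25+0.00j]]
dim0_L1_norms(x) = [4.84, 2.55, 3.56]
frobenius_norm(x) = 4.20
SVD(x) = [[-0.70, -0.72, 0.06], [-0.71, 0.67, -0.21], [0.11, -0.19, -0.98]] @ diag([3.4886133617804163, 1.8414107870317633, 1.435438304285561]) @ [[0.80, 0.38, 0.47], [0.20, -0.9, 0.39], [-0.57, 0.22, 0.79]]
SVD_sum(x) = [[-1.94, -0.92, -1.13],[-1.98, -0.94, -1.16],[0.3, 0.14, 0.18]] + [[-0.26,  1.18,  -0.52], [0.25,  -1.11,  0.49], [-0.07,  0.31,  -0.14]] + [[-0.05, 0.02, 0.07], [0.17, -0.07, -0.24], [0.8, -0.31, -1.11]]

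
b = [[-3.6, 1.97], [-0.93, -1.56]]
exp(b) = [[-0.02, 0.13],[-0.06, 0.12]]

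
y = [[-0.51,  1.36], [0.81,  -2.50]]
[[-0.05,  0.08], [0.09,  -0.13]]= y @[[0.05, -0.07], [-0.02, 0.03]]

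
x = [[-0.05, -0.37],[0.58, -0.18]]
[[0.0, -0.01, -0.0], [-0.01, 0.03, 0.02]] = x @ [[-0.01, 0.06, 0.03], [-0.0, 0.01, 0.0]]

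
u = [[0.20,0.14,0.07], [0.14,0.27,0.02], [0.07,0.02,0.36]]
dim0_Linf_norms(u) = [0.2, 0.27, 0.36]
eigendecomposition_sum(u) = [[0.05, -0.04, -0.01],[-0.04, 0.03, 0.01],[-0.01, 0.01, 0.0]] + [[0.12,0.12,0.15], [0.12,0.12,0.15], [0.15,0.15,0.19]] + [[0.03, 0.06, -0.07],[0.06, 0.12, -0.14],[-0.07, -0.14, 0.17]]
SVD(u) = [[0.52,0.3,-0.80], [0.54,0.61,0.58], [0.66,-0.73,0.16]] @ diag([0.4316024164714635, 0.31465232530764836, 0.08374525822088816]) @ [[0.52, 0.54, 0.66],  [0.30, 0.61, -0.73],  [-0.80, 0.58, 0.16]]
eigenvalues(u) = [0.08, 0.43, 0.31]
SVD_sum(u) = [[0.12, 0.12, 0.15], [0.12, 0.12, 0.15], [0.15, 0.15, 0.19]] + [[0.03, 0.06, -0.07], [0.06, 0.12, -0.14], [-0.07, -0.14, 0.17]] + [[0.05,  -0.04,  -0.01],  [-0.04,  0.03,  0.01],  [-0.01,  0.01,  0.0]]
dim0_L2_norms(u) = [0.25, 0.3, 0.37]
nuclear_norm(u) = 0.83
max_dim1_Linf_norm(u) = 0.36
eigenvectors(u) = [[0.80, -0.52, -0.3], [-0.58, -0.54, -0.61], [-0.16, -0.66, 0.73]]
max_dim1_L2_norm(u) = 0.37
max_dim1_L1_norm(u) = 0.45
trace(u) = 0.83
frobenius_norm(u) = 0.54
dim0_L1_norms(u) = [0.41, 0.43, 0.45]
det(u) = 0.01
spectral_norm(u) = 0.43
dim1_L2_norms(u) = [0.25, 0.3, 0.37]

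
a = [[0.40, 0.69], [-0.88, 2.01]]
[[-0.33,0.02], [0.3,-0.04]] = a @ [[-0.61, 0.04], [-0.12, -0.0]]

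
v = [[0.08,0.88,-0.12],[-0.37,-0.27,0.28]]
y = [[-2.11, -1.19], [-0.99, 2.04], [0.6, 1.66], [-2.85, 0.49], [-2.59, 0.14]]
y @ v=[[0.27, -1.54, -0.08], [-0.83, -1.42, 0.69], [-0.57, 0.08, 0.39], [-0.41, -2.64, 0.48], [-0.26, -2.32, 0.35]]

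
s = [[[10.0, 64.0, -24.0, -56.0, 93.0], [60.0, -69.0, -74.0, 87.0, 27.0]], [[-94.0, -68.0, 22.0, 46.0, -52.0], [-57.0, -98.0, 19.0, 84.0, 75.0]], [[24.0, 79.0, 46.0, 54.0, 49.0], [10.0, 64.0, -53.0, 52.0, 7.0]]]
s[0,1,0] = 60.0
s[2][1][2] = -53.0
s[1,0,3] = 46.0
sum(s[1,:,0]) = -151.0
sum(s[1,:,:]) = -123.0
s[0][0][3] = -56.0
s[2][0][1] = 79.0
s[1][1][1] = -98.0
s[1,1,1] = -98.0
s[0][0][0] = 10.0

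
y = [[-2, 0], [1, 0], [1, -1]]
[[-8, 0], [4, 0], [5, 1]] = y @ [[4, 0], [-1, -1]]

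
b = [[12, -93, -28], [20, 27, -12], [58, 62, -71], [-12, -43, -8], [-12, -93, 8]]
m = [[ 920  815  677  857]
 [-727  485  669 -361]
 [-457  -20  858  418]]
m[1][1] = 485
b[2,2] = -71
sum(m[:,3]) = 914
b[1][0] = 20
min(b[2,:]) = -71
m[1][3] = -361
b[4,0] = -12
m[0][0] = 920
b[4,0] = -12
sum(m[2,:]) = 799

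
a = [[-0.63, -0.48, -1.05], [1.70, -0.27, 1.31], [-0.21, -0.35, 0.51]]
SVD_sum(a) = [[-0.85, 0.02, -0.81], [1.55, -0.03, 1.48], [0.15, -0.0, 0.14]] + [[0.27, -0.42, -0.29],[0.15, -0.24, -0.17],[-0.05, 0.07, 0.05]] + [[-0.05,-0.07,0.06], [0.0,0.00,-0.0], [-0.31,-0.42,0.32]]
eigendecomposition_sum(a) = [[(-0.39+0.33j), -0.28-0.21j, (-0.32+0.26j)], [(0.85+0.41j), (-0.14+0.61j), (0.66+0.34j)], [(-0+0.2j), (-0.13+0.03j), (-0.01+0.16j)]] + [[(-0.39-0.33j), -0.28+0.21j, (-0.32-0.26j)], [(0.85-0.41j), -0.14-0.61j, 0.66-0.34j], [(-0-0.2j), -0.13-0.03j, (-0.01-0.16j)]] + [[0.16+0.00j,(0.07+0j),(-0.41+0j)], [(0.01+0j),0j,(-0.02+0j)], [-0.20-0.00j,-0.09-0.00j,(0.52-0j)]]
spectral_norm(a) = 2.45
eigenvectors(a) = [[(0.19-0.43j), (0.19+0.43j), (-0.62+0j)], [-0.86+0.00j, -0.86-0.00j, (-0.02+0j)], [-0.08-0.17j, (-0.08+0.17j), 0.79+0.00j]]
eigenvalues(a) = [(-0.54+1.1j), (-0.54-1.1j), (0.69+0j)]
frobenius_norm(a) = 2.61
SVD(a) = [[-0.48, -0.86, 0.17], [0.87, -0.49, -0.0], [0.08, 0.15, 0.99]] @ diag([2.447498088482992, 0.6780158825015298, 0.620924769958301]) @ [[0.72, -0.01, 0.69], [-0.47, 0.73, 0.5], [-0.51, -0.69, 0.52]]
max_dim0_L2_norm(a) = 1.83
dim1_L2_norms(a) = [1.32, 2.16, 0.65]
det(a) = 1.03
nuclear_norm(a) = 3.75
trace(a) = -0.39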